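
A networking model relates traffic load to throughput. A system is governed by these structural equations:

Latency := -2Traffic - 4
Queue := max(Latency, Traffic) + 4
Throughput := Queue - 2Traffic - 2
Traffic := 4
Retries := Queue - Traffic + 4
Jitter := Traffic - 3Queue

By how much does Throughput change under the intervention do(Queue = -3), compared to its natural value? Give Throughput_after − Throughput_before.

The intervention breaks the incoming arrows to Queue: Queue := max(Latency, Traffic) + 4 no longer applies, and Queue = -3.
Throughput = Queue - 2Traffic - 2  [with Queue=-3, Traffic=4]  = -13
Without intervention: Latency = -2Traffic - 4  [with Traffic=4]  = -12; Queue = max(Latency, Traffic) + 4  [with Latency=-12, Traffic=4]  = 8; Throughput = Queue - 2Traffic - 2  [with Queue=8, Traffic=4]  = -2.
Change = -13 − (-2) = -11.

-11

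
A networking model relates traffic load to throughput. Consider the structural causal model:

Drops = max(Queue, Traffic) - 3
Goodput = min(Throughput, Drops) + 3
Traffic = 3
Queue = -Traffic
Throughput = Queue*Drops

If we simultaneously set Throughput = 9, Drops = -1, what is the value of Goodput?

2

The joint intervention fixes Throughput = 9, Drops = -1, removing each variable's own equation.
Goodput = min(Throughput, Drops) + 3  [with Throughput=9, Drops=-1]  = 2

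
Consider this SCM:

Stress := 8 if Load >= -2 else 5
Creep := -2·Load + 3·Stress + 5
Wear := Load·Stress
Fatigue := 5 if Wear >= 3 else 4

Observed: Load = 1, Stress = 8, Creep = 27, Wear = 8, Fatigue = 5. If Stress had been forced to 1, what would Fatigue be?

do(Stress=1) replaces the equation Stress := 8 if Load >= -2 else 5 with the constant Stress = 1.
Wear = Load·Stress  [with Load=1, Stress=1]  = 1
Fatigue = 5 if Wear >= 3 else 4  [with Wear=1]  = 4

4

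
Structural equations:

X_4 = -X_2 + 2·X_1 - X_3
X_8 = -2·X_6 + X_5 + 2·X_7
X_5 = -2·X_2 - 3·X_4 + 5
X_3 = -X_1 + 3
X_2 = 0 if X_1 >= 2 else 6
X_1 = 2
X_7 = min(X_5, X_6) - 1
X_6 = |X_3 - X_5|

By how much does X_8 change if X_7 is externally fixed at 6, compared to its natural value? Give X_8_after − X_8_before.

22

do(X_7=6) replaces the equation X_7 = min(X_5, X_6) - 1 with the constant X_7 = 6.
X_2 = 0 if X_1 >= 2 else 6  [with X_1=2]  = 0
X_3 = -X_1 + 3  [with X_1=2]  = 1
X_4 = -X_2 + 2·X_1 - X_3  [with X_2=0, X_1=2, X_3=1]  = 3
X_5 = -2·X_2 - 3·X_4 + 5  [with X_2=0, X_4=3]  = -4
X_6 = |X_3 - X_5|  [with X_3=1, X_5=-4]  = 5
X_8 = -2·X_6 + X_5 + 2·X_7  [with X_6=5, X_5=-4, X_7=6]  = -2
Without intervention: X_2 = 0 if X_1 >= 2 else 6  [with X_1=2]  = 0; X_3 = -X_1 + 3  [with X_1=2]  = 1; X_4 = -X_2 + 2·X_1 - X_3  [with X_2=0, X_1=2, X_3=1]  = 3; X_5 = -2·X_2 - 3·X_4 + 5  [with X_2=0, X_4=3]  = -4; X_6 = |X_3 - X_5|  [with X_3=1, X_5=-4]  = 5; X_7 = min(X_5, X_6) - 1  [with X_5=-4, X_6=5]  = -5; X_8 = -2·X_6 + X_5 + 2·X_7  [with X_6=5, X_5=-4, X_7=-5]  = -24.
Change = -2 − (-24) = 22.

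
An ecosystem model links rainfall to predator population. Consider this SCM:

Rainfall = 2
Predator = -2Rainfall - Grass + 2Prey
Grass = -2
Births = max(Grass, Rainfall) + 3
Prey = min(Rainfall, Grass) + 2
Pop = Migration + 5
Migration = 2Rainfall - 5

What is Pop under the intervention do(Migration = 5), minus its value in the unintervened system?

6

Intervening sets Migration = 5 and removes its equation (Migration = 2Rainfall - 5).
Pop = Migration + 5  [with Migration=5]  = 10
Without intervention: Migration = 2Rainfall - 5  [with Rainfall=2]  = -1; Pop = Migration + 5  [with Migration=-1]  = 4.
Change = 10 − 4 = 6.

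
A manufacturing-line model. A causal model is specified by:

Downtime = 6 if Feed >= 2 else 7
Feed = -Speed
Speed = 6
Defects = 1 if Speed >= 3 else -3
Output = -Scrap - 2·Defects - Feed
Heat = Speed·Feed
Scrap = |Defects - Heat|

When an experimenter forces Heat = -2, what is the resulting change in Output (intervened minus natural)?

The intervention breaks the incoming arrows to Heat: Heat = Speed·Feed no longer applies, and Heat = -2.
Feed = -Speed  [with Speed=6]  = -6
Defects = 1 if Speed >= 3 else -3  [with Speed=6]  = 1
Scrap = |Defects - Heat|  [with Defects=1, Heat=-2]  = 3
Output = -Scrap - 2·Defects - Feed  [with Scrap=3, Defects=1, Feed=-6]  = 1
Without intervention: Feed = -Speed  [with Speed=6]  = -6; Heat = Speed·Feed  [with Speed=6, Feed=-6]  = -36; Defects = 1 if Speed >= 3 else -3  [with Speed=6]  = 1; Scrap = |Defects - Heat|  [with Defects=1, Heat=-36]  = 37; Output = -Scrap - 2·Defects - Feed  [with Scrap=37, Defects=1, Feed=-6]  = -33.
Change = 1 − (-33) = 34.

34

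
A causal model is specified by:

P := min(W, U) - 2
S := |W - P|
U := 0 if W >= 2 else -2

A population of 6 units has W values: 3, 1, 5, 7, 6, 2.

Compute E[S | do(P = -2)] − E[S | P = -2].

The intervention sets P=-2 in all 6 units regardless of W. Recomputing S per unit gives 5, 3, 7, 9, 8, 4; average 6.
E[S|P=-2] averages over only the 5 units with P=-2 (W = 3, 5, 7, 6, 2): S = 5, 7, 9, 8, 4, mean 6.6.
Difference = 6 − 6.6 = -0.6.

-0.6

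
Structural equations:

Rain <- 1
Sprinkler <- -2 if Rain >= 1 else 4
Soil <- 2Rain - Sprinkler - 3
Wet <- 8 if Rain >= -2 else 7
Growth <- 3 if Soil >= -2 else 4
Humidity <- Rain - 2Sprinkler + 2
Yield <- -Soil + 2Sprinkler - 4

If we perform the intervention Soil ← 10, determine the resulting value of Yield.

-18

The intervention breaks the incoming arrows to Soil: Soil <- 2Rain - Sprinkler - 3 no longer applies, and Soil = 10.
Sprinkler = -2 if Rain >= 1 else 4  [with Rain=1]  = -2
Yield = -Soil + 2Sprinkler - 4  [with Soil=10, Sprinkler=-2]  = -18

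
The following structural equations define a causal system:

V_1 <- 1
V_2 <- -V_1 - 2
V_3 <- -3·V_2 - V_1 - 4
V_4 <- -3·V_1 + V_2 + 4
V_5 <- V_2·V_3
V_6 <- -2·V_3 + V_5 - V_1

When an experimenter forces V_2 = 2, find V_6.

Under do(V_2=2), the mechanism V_2 <- -V_1 - 2 is discarded; V_2 is fixed at 2.
V_3 = -3·V_2 - V_1 - 4  [with V_2=2, V_1=1]  = -11
V_5 = V_2·V_3  [with V_2=2, V_3=-11]  = -22
V_6 = -2·V_3 + V_5 - V_1  [with V_3=-11, V_5=-22, V_1=1]  = -1

-1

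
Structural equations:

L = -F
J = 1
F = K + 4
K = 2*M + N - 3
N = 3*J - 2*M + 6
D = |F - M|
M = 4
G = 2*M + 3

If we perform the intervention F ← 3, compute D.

Intervening sets F = 3 and removes its equation (F = K + 4).
D = |F - M|  [with F=3, M=4]  = 1

1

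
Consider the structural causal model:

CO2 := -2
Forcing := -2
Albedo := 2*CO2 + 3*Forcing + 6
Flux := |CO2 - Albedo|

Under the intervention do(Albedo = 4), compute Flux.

6

The intervention breaks the incoming arrows to Albedo: Albedo := 2*CO2 + 3*Forcing + 6 no longer applies, and Albedo = 4.
Flux = |CO2 - Albedo|  [with CO2=-2, Albedo=4]  = 6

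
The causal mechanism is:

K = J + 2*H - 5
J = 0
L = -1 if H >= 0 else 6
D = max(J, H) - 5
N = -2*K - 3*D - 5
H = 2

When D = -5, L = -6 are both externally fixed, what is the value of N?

Setting D = -5, L = -6 by intervention discards those variables' equations.
K = J + 2*H - 5  [with J=0, H=2]  = -1
N = -2*K - 3*D - 5  [with K=-1, D=-5]  = 12

12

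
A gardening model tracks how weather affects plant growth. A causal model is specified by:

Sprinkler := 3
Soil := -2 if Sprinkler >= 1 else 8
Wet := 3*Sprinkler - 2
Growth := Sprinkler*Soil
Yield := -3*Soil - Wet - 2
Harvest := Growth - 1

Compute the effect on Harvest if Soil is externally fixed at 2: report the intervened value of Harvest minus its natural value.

12

Under do(Soil=2), the mechanism Soil := -2 if Sprinkler >= 1 else 8 is discarded; Soil is fixed at 2.
Growth = Sprinkler*Soil  [with Sprinkler=3, Soil=2]  = 6
Harvest = Growth - 1  [with Growth=6]  = 5
Without intervention: Soil = -2 if Sprinkler >= 1 else 8  [with Sprinkler=3]  = -2; Growth = Sprinkler*Soil  [with Sprinkler=3, Soil=-2]  = -6; Harvest = Growth - 1  [with Growth=-6]  = -7.
Change = 5 − (-7) = 12.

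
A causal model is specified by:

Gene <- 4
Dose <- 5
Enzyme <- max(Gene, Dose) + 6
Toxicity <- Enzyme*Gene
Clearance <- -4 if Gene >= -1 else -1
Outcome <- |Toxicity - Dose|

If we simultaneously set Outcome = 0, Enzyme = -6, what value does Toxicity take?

Under do(Outcome = 0, Enzyme = -6), each intervened variable's structural equation is replaced by its fixed value.
Toxicity = Enzyme*Gene  [with Enzyme=-6, Gene=4]  = -24

-24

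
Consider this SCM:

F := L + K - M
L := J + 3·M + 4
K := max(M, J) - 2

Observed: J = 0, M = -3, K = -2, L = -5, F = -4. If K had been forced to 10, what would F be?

8

do(K=10) replaces the equation K := max(M, J) - 2 with the constant K = 10.
L = J + 3·M + 4  [with J=0, M=-3]  = -5
F = L + K - M  [with L=-5, K=10, M=-3]  = 8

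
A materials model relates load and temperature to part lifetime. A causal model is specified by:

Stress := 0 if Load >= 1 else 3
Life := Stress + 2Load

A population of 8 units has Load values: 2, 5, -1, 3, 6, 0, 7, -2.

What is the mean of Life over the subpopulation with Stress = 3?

Observing Stress=3 restricts to units where Stress's equation naturally yields 3: Load ∈ {-1, 0, -2}. In that subpopulation Life = 1, 3, -1, mean 1.

1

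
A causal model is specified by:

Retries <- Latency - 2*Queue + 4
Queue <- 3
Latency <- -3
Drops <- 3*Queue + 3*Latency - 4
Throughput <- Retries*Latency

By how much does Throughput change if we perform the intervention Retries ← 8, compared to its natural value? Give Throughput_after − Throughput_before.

Intervening sets Retries = 8 and removes its equation (Retries <- Latency - 2*Queue + 4).
Throughput = Retries*Latency  [with Retries=8, Latency=-3]  = -24
Without intervention: Retries = Latency - 2*Queue + 4  [with Latency=-3, Queue=3]  = -5; Throughput = Retries*Latency  [with Retries=-5, Latency=-3]  = 15.
Change = -24 − 15 = -39.

-39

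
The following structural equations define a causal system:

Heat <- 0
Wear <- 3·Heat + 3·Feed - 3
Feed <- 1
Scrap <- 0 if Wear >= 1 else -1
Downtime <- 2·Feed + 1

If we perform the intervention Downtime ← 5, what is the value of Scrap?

-1

The intervention breaks the incoming arrows to Downtime: Downtime <- 2·Feed + 1 no longer applies, and Downtime = 5.
Since Scrap is not a descendant of the intervened variable, it is unaffected.
Wear = 3·Heat + 3·Feed - 3  [with Heat=0, Feed=1]  = 0
Scrap = 0 if Wear >= 1 else -1  [with Wear=0]  = -1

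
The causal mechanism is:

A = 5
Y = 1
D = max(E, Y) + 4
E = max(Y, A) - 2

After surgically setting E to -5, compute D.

The intervention breaks the incoming arrows to E: E = max(Y, A) - 2 no longer applies, and E = -5.
D = max(E, Y) + 4  [with E=-5, Y=1]  = 5

5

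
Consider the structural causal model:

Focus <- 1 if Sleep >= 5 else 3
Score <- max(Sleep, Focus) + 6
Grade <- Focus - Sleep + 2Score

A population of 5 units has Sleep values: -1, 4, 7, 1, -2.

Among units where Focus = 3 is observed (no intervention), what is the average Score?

9.25

Conditioning on Focus=3 selects the 4 unit(s) with Sleep ∈ {-1, 4, 1, -2}. Their Score values: 9, 10, 9, 9. Mean = 9.25.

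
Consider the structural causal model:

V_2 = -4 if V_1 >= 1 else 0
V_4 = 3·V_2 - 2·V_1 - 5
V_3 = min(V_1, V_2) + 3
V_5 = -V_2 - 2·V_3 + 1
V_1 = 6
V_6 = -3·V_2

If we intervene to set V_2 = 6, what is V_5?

-23

do(V_2=6) replaces the equation V_2 = -4 if V_1 >= 1 else 0 with the constant V_2 = 6.
V_3 = min(V_1, V_2) + 3  [with V_1=6, V_2=6]  = 9
V_5 = -V_2 - 2·V_3 + 1  [with V_2=6, V_3=9]  = -23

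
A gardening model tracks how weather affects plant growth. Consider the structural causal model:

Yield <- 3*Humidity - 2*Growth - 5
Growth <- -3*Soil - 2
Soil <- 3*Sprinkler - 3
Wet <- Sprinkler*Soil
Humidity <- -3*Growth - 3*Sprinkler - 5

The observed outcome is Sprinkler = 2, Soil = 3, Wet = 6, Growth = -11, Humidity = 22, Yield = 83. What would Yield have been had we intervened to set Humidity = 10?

The intervention breaks the incoming arrows to Humidity: Humidity <- -3*Growth - 3*Sprinkler - 5 no longer applies, and Humidity = 10.
Soil = 3*Sprinkler - 3  [with Sprinkler=2]  = 3
Growth = -3*Soil - 2  [with Soil=3]  = -11
Yield = 3*Humidity - 2*Growth - 5  [with Humidity=10, Growth=-11]  = 47

47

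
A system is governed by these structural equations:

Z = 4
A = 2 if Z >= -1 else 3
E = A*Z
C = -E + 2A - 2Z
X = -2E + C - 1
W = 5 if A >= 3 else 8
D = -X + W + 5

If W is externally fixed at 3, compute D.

37

Intervening sets W = 3 and removes its equation (W = 5 if A >= 3 else 8).
A = 2 if Z >= -1 else 3  [with Z=4]  = 2
E = A*Z  [with A=2, Z=4]  = 8
C = -E + 2A - 2Z  [with E=8, A=2, Z=4]  = -12
X = -2E + C - 1  [with E=8, C=-12]  = -29
D = -X + W + 5  [with X=-29, W=3]  = 37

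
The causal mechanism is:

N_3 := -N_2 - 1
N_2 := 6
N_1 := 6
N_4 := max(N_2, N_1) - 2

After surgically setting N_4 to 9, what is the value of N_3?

-7

Under do(N_4=9), the mechanism N_4 := max(N_2, N_1) - 2 is discarded; N_4 is fixed at 9.
Since N_3 is not a descendant of the intervened variable, it is unaffected.
N_3 = -N_2 - 1  [with N_2=6]  = -7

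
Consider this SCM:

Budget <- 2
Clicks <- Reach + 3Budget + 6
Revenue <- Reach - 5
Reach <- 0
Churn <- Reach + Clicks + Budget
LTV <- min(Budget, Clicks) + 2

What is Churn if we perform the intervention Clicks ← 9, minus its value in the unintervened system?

-3

The intervention breaks the incoming arrows to Clicks: Clicks <- Reach + 3Budget + 6 no longer applies, and Clicks = 9.
Churn = Reach + Clicks + Budget  [with Reach=0, Clicks=9, Budget=2]  = 11
Without intervention: Clicks = Reach + 3Budget + 6  [with Reach=0, Budget=2]  = 12; Churn = Reach + Clicks + Budget  [with Reach=0, Clicks=12, Budget=2]  = 14.
Change = 11 − 14 = -3.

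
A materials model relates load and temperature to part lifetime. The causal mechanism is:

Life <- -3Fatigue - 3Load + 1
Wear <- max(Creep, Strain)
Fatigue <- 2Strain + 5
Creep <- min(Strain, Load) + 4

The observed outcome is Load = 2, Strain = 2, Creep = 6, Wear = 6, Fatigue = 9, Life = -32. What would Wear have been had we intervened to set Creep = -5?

The intervention breaks the incoming arrows to Creep: Creep <- min(Strain, Load) + 4 no longer applies, and Creep = -5.
Wear = max(Creep, Strain)  [with Creep=-5, Strain=2]  = 2

2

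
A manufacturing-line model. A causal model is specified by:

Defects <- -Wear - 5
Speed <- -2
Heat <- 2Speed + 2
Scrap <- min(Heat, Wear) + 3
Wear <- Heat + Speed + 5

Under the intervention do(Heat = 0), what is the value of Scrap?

3

do(Heat=0) replaces the equation Heat <- 2Speed + 2 with the constant Heat = 0.
Wear = Heat + Speed + 5  [with Heat=0, Speed=-2]  = 3
Scrap = min(Heat, Wear) + 3  [with Heat=0, Wear=3]  = 3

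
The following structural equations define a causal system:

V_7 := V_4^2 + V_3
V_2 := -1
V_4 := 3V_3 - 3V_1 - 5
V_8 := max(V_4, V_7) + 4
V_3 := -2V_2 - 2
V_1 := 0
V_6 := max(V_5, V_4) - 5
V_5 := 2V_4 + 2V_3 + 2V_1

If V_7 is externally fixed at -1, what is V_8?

3

do(V_7=-1) replaces the equation V_7 := V_4^2 + V_3 with the constant V_7 = -1.
V_3 = -2V_2 - 2  [with V_2=-1]  = 0
V_4 = 3V_3 - 3V_1 - 5  [with V_3=0, V_1=0]  = -5
V_8 = max(V_4, V_7) + 4  [with V_4=-5, V_7=-1]  = 3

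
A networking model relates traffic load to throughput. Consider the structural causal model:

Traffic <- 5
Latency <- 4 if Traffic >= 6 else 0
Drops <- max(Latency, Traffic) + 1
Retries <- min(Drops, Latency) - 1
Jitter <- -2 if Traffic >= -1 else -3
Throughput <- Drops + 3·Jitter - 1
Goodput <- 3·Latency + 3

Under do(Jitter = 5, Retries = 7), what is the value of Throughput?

20

Setting Jitter = 5, Retries = 7 by intervention discards those variables' equations.
Latency = 4 if Traffic >= 6 else 0  [with Traffic=5]  = 0
Drops = max(Latency, Traffic) + 1  [with Latency=0, Traffic=5]  = 6
Throughput = Drops + 3·Jitter - 1  [with Drops=6, Jitter=5]  = 20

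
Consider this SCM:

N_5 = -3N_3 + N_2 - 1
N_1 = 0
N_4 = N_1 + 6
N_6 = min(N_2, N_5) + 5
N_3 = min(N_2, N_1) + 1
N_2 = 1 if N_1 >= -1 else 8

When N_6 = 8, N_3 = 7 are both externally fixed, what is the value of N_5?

-21

Under do(N_6 = 8, N_3 = 7), each intervened variable's structural equation is replaced by its fixed value.
N_2 = 1 if N_1 >= -1 else 8  [with N_1=0]  = 1
N_5 = -3N_3 + N_2 - 1  [with N_3=7, N_2=1]  = -21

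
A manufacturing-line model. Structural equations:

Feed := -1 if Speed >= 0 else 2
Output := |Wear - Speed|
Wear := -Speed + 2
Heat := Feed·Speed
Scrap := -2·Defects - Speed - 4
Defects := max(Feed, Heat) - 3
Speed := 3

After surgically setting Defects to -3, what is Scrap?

-1

The intervention breaks the incoming arrows to Defects: Defects := max(Feed, Heat) - 3 no longer applies, and Defects = -3.
Scrap = -2·Defects - Speed - 4  [with Defects=-3, Speed=3]  = -1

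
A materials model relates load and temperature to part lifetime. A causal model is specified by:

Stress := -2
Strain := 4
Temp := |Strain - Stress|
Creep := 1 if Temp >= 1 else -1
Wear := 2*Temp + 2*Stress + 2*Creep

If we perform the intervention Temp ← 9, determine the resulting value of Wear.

do(Temp=9) replaces the equation Temp := |Strain - Stress| with the constant Temp = 9.
Creep = 1 if Temp >= 1 else -1  [with Temp=9]  = 1
Wear = 2*Temp + 2*Stress + 2*Creep  [with Temp=9, Stress=-2, Creep=1]  = 16

16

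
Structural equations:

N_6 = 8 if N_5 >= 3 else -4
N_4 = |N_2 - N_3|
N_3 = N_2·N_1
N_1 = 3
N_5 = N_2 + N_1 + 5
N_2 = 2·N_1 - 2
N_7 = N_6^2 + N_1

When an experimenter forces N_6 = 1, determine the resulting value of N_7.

4

Intervening sets N_6 = 1 and removes its equation (N_6 = 8 if N_5 >= 3 else -4).
N_7 = N_6^2 + N_1  [with N_6=1, N_1=3]  = 4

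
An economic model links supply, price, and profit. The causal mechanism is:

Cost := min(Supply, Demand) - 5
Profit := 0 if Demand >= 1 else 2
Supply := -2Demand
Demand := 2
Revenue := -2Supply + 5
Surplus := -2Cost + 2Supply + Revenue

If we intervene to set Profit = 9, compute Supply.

Under do(Profit=9), the mechanism Profit := 0 if Demand >= 1 else 2 is discarded; Profit is fixed at 9.
No directed path runs from Profit to Supply, so Supply keeps its natural value.
Supply = -2Demand  [with Demand=2]  = -4

-4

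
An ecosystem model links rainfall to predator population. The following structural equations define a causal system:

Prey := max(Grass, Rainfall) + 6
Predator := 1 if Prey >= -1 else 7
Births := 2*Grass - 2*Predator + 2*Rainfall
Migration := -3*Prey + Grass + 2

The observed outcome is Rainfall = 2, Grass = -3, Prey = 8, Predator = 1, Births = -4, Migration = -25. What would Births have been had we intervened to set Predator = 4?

Intervening sets Predator = 4 and removes its equation (Predator := 1 if Prey >= -1 else 7).
Births = 2*Grass - 2*Predator + 2*Rainfall  [with Grass=-3, Predator=4, Rainfall=2]  = -10

-10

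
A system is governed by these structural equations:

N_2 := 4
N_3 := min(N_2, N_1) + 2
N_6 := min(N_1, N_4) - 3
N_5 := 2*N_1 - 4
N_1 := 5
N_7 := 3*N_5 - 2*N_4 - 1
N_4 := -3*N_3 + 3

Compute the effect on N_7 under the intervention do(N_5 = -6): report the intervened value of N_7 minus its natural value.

Under do(N_5=-6), the mechanism N_5 := 2*N_1 - 4 is discarded; N_5 is fixed at -6.
N_3 = min(N_2, N_1) + 2  [with N_2=4, N_1=5]  = 6
N_4 = -3*N_3 + 3  [with N_3=6]  = -15
N_7 = 3*N_5 - 2*N_4 - 1  [with N_5=-6, N_4=-15]  = 11
Without intervention: N_3 = min(N_2, N_1) + 2  [with N_2=4, N_1=5]  = 6; N_4 = -3*N_3 + 3  [with N_3=6]  = -15; N_5 = 2*N_1 - 4  [with N_1=5]  = 6; N_7 = 3*N_5 - 2*N_4 - 1  [with N_5=6, N_4=-15]  = 47.
Change = 11 − 47 = -36.

-36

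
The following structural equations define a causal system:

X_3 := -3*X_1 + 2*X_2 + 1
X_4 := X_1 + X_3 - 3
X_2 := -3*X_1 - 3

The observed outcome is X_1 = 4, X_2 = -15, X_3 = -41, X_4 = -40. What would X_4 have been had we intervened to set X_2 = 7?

Under do(X_2=7), the mechanism X_2 := -3*X_1 - 3 is discarded; X_2 is fixed at 7.
X_3 = -3*X_1 + 2*X_2 + 1  [with X_1=4, X_2=7]  = 3
X_4 = X_1 + X_3 - 3  [with X_1=4, X_3=3]  = 4

4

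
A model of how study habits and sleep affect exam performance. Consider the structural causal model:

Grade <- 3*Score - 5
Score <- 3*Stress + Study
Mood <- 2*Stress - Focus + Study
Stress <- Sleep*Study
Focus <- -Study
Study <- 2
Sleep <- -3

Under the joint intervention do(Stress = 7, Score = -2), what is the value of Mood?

18

Setting Stress = 7, Score = -2 by intervention discards those variables' equations.
Focus = -Study  [with Study=2]  = -2
Mood = 2*Stress - Focus + Study  [with Stress=7, Focus=-2, Study=2]  = 18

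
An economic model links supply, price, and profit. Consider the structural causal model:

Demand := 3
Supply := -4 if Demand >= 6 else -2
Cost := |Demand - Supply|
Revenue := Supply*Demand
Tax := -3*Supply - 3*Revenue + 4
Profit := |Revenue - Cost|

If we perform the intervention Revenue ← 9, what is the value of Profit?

4

Under do(Revenue=9), the mechanism Revenue := Supply*Demand is discarded; Revenue is fixed at 9.
Supply = -4 if Demand >= 6 else -2  [with Demand=3]  = -2
Cost = |Demand - Supply|  [with Demand=3, Supply=-2]  = 5
Profit = |Revenue - Cost|  [with Revenue=9, Cost=5]  = 4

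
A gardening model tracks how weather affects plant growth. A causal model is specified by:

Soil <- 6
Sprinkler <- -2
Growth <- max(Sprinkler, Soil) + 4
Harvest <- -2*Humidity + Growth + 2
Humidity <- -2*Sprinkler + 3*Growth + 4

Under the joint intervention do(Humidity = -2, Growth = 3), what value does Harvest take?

9

The joint intervention fixes Humidity = -2, Growth = 3, removing each variable's own equation.
Harvest = -2*Humidity + Growth + 2  [with Humidity=-2, Growth=3]  = 9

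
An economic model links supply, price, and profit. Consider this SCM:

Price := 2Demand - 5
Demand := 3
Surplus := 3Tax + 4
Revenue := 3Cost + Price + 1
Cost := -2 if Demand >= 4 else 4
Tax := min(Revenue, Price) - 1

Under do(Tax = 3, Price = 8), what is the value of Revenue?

Setting Tax = 3, Price = 8 by intervention discards those variables' equations.
Cost = -2 if Demand >= 4 else 4  [with Demand=3]  = 4
Revenue = 3Cost + Price + 1  [with Cost=4, Price=8]  = 21

21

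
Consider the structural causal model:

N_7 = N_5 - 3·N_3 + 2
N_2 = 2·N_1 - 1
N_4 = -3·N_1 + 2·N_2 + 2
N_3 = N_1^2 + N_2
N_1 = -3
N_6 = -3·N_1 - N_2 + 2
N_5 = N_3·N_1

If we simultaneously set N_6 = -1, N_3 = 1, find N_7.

Under do(N_6 = -1, N_3 = 1), each intervened variable's structural equation is replaced by its fixed value.
N_5 = N_3·N_1  [with N_3=1, N_1=-3]  = -3
N_7 = N_5 - 3·N_3 + 2  [with N_5=-3, N_3=1]  = -4

-4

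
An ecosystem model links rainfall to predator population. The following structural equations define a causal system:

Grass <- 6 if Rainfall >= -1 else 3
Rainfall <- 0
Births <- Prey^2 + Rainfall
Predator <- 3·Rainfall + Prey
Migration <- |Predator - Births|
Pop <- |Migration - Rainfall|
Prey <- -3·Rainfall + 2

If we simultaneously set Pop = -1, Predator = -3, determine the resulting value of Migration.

Setting Pop = -1, Predator = -3 by intervention discards those variables' equations.
Prey = -3·Rainfall + 2  [with Rainfall=0]  = 2
Births = Prey^2 + Rainfall  [with Prey=2, Rainfall=0]  = 4
Migration = |Predator - Births|  [with Predator=-3, Births=4]  = 7

7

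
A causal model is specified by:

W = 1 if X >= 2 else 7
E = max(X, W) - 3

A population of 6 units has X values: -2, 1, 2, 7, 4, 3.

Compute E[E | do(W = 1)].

Every unit gets W=1 under the intervention. E values become -2, -2, -1, 4, 1, 0; E[E|do(W=1)] = 0.

0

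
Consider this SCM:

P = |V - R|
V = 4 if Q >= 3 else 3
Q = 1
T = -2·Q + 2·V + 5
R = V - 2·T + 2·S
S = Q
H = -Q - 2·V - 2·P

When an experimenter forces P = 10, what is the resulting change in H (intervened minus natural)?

12

Intervening sets P = 10 and removes its equation (P = |V - R|).
V = 4 if Q >= 3 else 3  [with Q=1]  = 3
H = -Q - 2·V - 2·P  [with Q=1, V=3, P=10]  = -27
Without intervention: V = 4 if Q >= 3 else 3  [with Q=1]  = 3; T = -2·Q + 2·V + 5  [with Q=1, V=3]  = 9; S = Q  [with Q=1]  = 1; R = V - 2·T + 2·S  [with V=3, T=9, S=1]  = -13; P = |V - R|  [with V=3, R=-13]  = 16; H = -Q - 2·V - 2·P  [with Q=1, V=3, P=16]  = -39.
Change = -27 − (-39) = 12.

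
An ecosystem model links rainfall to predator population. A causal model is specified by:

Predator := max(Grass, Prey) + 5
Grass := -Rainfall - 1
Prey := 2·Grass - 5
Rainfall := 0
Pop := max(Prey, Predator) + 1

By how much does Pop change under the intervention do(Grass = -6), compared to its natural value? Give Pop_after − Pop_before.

-5

do(Grass=-6) replaces the equation Grass := -Rainfall - 1 with the constant Grass = -6.
Prey = 2·Grass - 5  [with Grass=-6]  = -17
Predator = max(Grass, Prey) + 5  [with Grass=-6, Prey=-17]  = -1
Pop = max(Prey, Predator) + 1  [with Prey=-17, Predator=-1]  = 0
Without intervention: Grass = -Rainfall - 1  [with Rainfall=0]  = -1; Prey = 2·Grass - 5  [with Grass=-1]  = -7; Predator = max(Grass, Prey) + 5  [with Grass=-1, Prey=-7]  = 4; Pop = max(Prey, Predator) + 1  [with Prey=-7, Predator=4]  = 5.
Change = 0 − 5 = -5.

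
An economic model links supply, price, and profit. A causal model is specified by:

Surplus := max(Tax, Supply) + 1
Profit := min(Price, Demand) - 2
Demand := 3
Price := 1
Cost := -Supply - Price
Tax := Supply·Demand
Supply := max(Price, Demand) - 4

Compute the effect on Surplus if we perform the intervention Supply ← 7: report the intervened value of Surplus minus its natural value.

22

The intervention breaks the incoming arrows to Supply: Supply := max(Price, Demand) - 4 no longer applies, and Supply = 7.
Tax = Supply·Demand  [with Supply=7, Demand=3]  = 21
Surplus = max(Tax, Supply) + 1  [with Tax=21, Supply=7]  = 22
Without intervention: Supply = max(Price, Demand) - 4  [with Price=1, Demand=3]  = -1; Tax = Supply·Demand  [with Supply=-1, Demand=3]  = -3; Surplus = max(Tax, Supply) + 1  [with Tax=-3, Supply=-1]  = 0.
Change = 22 − 0 = 22.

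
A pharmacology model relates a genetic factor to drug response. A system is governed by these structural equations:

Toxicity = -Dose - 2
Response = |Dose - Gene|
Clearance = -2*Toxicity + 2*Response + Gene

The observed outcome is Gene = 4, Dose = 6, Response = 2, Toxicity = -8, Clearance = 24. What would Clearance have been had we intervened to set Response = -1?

18

do(Response=-1) replaces the equation Response = |Dose - Gene| with the constant Response = -1.
Toxicity = -Dose - 2  [with Dose=6]  = -8
Clearance = -2*Toxicity + 2*Response + Gene  [with Toxicity=-8, Response=-1, Gene=4]  = 18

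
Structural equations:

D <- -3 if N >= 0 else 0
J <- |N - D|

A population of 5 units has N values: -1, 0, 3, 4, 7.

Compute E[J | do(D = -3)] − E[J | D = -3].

Every unit gets D=-3 under the intervention. J values become 2, 3, 6, 7, 10; E[J|do(D=-3)] = 5.6.
E[J|D=-3] averages over only the 4 units with D=-3 (N = 0, 3, 4, 7): J = 3, 6, 7, 10, mean 6.5.
Difference = 5.6 − 6.5 = -0.9.

-0.9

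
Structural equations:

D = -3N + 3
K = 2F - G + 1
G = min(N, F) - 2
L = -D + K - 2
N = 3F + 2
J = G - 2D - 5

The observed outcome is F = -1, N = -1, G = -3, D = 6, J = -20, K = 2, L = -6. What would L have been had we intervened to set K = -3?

-11

Intervening sets K = -3 and removes its equation (K = 2F - G + 1).
N = 3F + 2  [with F=-1]  = -1
D = -3N + 3  [with N=-1]  = 6
L = -D + K - 2  [with D=6, K=-3]  = -11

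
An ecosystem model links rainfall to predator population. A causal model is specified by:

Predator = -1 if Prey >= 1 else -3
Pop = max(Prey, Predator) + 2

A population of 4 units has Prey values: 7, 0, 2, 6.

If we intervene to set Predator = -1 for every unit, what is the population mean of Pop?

5.75

The intervention sets Predator=-1 in all 4 units regardless of Prey. Recomputing Pop per unit gives 9, 2, 4, 8; average 5.75.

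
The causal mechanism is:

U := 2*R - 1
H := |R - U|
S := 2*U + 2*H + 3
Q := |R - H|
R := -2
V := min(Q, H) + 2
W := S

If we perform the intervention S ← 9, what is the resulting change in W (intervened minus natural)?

10

The intervention breaks the incoming arrows to S: S := 2*U + 2*H + 3 no longer applies, and S = 9.
W = S  [with S=9]  = 9
Without intervention: U = 2*R - 1  [with R=-2]  = -5; H = |R - U|  [with R=-2, U=-5]  = 3; S = 2*U + 2*H + 3  [with U=-5, H=3]  = -1; W = S  [with S=-1]  = -1.
Change = 9 − (-1) = 10.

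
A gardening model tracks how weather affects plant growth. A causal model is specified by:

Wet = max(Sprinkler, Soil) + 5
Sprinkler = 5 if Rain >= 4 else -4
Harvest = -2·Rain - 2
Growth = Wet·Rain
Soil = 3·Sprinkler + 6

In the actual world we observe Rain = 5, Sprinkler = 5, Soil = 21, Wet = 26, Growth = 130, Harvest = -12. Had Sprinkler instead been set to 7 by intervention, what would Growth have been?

do(Sprinkler=7) replaces the equation Sprinkler = 5 if Rain >= 4 else -4 with the constant Sprinkler = 7.
Soil = 3·Sprinkler + 6  [with Sprinkler=7]  = 27
Wet = max(Sprinkler, Soil) + 5  [with Sprinkler=7, Soil=27]  = 32
Growth = Wet·Rain  [with Wet=32, Rain=5]  = 160

160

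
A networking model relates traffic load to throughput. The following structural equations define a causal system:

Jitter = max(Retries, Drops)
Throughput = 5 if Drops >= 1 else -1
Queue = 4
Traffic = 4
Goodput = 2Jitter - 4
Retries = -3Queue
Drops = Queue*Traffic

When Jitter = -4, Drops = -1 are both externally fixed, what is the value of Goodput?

-12

The joint intervention fixes Jitter = -4, Drops = -1, removing each variable's own equation.
Goodput = 2Jitter - 4  [with Jitter=-4]  = -12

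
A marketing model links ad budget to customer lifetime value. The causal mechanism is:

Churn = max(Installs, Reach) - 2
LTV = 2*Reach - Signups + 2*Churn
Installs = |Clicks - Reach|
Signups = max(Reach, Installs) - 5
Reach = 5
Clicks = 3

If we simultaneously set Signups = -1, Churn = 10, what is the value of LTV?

31

The joint intervention fixes Signups = -1, Churn = 10, removing each variable's own equation.
LTV = 2*Reach - Signups + 2*Churn  [with Reach=5, Signups=-1, Churn=10]  = 31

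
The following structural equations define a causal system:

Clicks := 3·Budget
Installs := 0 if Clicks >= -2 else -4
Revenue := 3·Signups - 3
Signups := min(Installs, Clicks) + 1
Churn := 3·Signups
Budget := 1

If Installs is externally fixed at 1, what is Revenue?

3

The intervention breaks the incoming arrows to Installs: Installs := 0 if Clicks >= -2 else -4 no longer applies, and Installs = 1.
Clicks = 3·Budget  [with Budget=1]  = 3
Signups = min(Installs, Clicks) + 1  [with Installs=1, Clicks=3]  = 2
Revenue = 3·Signups - 3  [with Signups=2]  = 3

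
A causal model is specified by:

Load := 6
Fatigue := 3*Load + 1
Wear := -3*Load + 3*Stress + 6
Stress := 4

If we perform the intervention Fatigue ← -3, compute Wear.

0

Under do(Fatigue=-3), the mechanism Fatigue := 3*Load + 1 is discarded; Fatigue is fixed at -3.
Since Wear is not a descendant of the intervened variable, it is unaffected.
Wear = -3*Load + 3*Stress + 6  [with Load=6, Stress=4]  = 0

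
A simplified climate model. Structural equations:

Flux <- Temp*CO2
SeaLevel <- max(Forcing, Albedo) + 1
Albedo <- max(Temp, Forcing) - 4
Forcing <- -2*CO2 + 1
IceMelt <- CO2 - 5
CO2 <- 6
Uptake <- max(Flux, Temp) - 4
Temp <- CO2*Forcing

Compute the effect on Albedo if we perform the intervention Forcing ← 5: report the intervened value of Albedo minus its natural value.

41

do(Forcing=5) replaces the equation Forcing <- -2*CO2 + 1 with the constant Forcing = 5.
Temp = CO2*Forcing  [with CO2=6, Forcing=5]  = 30
Albedo = max(Temp, Forcing) - 4  [with Temp=30, Forcing=5]  = 26
Without intervention: Forcing = -2*CO2 + 1  [with CO2=6]  = -11; Temp = CO2*Forcing  [with CO2=6, Forcing=-11]  = -66; Albedo = max(Temp, Forcing) - 4  [with Temp=-66, Forcing=-11]  = -15.
Change = 26 − (-15) = 41.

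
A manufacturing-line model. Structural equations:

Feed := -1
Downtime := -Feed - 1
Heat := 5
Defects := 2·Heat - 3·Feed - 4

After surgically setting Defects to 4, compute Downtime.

0

The intervention breaks the incoming arrows to Defects: Defects := 2·Heat - 3·Feed - 4 no longer applies, and Defects = 4.
Downtime is not downstream of the intervention, so its value is determined by the original equations.
Downtime = -Feed - 1  [with Feed=-1]  = 0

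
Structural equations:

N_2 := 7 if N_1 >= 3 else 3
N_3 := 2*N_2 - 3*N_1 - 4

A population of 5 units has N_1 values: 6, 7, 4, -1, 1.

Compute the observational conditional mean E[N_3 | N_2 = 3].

2

Conditioning on N_2=3 selects the 2 unit(s) with N_1 ∈ {-1, 1}. Their N_3 values: 5, -1. Mean = 2.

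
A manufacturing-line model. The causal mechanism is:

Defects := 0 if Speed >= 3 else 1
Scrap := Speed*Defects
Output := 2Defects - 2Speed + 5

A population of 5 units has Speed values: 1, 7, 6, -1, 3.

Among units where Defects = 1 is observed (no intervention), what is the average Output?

Conditioning on Defects=1 selects the 2 unit(s) with Speed ∈ {1, -1}. Their Output values: 5, 9. Mean = 7.

7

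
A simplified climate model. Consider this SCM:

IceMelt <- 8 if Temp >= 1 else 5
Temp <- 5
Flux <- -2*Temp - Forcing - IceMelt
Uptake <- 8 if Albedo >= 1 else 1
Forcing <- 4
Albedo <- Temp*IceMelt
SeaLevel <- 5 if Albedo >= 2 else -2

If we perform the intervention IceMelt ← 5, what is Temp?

Under do(IceMelt=5), the mechanism IceMelt <- 8 if Temp >= 1 else 5 is discarded; IceMelt is fixed at 5.
Since Temp is not a descendant of the intervened variable, it is unaffected.

5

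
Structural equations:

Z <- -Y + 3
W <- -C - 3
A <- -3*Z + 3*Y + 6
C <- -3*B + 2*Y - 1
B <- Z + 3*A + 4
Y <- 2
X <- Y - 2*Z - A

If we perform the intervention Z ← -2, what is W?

162

Under do(Z=-2), the mechanism Z <- -Y + 3 is discarded; Z is fixed at -2.
A = -3*Z + 3*Y + 6  [with Z=-2, Y=2]  = 18
B = Z + 3*A + 4  [with Z=-2, A=18]  = 56
C = -3*B + 2*Y - 1  [with B=56, Y=2]  = -165
W = -C - 3  [with C=-165]  = 162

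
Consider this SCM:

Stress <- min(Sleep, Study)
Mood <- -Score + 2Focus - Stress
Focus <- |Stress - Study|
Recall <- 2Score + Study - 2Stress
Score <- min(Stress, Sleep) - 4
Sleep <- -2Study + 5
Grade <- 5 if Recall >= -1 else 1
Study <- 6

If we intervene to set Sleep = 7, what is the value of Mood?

-8

Under do(Sleep=7), the mechanism Sleep <- -2Study + 5 is discarded; Sleep is fixed at 7.
Stress = min(Sleep, Study)  [with Sleep=7, Study=6]  = 6
Focus = |Stress - Study|  [with Stress=6, Study=6]  = 0
Score = min(Stress, Sleep) - 4  [with Stress=6, Sleep=7]  = 2
Mood = -Score + 2Focus - Stress  [with Score=2, Focus=0, Stress=6]  = -8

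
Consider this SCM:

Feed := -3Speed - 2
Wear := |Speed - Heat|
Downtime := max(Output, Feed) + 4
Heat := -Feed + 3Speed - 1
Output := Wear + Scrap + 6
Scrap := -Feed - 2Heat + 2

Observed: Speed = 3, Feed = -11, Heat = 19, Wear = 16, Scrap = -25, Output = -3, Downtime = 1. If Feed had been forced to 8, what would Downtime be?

12

Under do(Feed=8), the mechanism Feed := -3Speed - 2 is discarded; Feed is fixed at 8.
Heat = -Feed + 3Speed - 1  [with Feed=8, Speed=3]  = 0
Wear = |Speed - Heat|  [with Speed=3, Heat=0]  = 3
Scrap = -Feed - 2Heat + 2  [with Feed=8, Heat=0]  = -6
Output = Wear + Scrap + 6  [with Wear=3, Scrap=-6]  = 3
Downtime = max(Output, Feed) + 4  [with Output=3, Feed=8]  = 12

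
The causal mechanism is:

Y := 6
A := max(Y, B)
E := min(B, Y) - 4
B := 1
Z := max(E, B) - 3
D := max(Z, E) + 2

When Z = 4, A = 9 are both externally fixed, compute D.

Setting Z = 4, A = 9 by intervention discards those variables' equations.
E = min(B, Y) - 4  [with B=1, Y=6]  = -3
D = max(Z, E) + 2  [with Z=4, E=-3]  = 6

6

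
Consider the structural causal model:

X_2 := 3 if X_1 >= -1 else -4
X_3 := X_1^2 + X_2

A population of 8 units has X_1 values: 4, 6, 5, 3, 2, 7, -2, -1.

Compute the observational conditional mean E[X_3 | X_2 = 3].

23

Conditioning on X_2=3 selects the 7 unit(s) with X_1 ∈ {4, 6, 5, 3, 2, 7, -1}. Their X_3 values: 19, 39, 28, 12, 7, 52, 4. Mean = 23.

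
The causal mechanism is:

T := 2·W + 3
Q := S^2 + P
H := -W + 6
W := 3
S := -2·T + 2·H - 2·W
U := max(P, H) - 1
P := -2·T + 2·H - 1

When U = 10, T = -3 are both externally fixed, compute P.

11

Under do(U = 10, T = -3), each intervened variable's structural equation is replaced by its fixed value.
H = -W + 6  [with W=3]  = 3
P = -2·T + 2·H - 1  [with T=-3, H=3]  = 11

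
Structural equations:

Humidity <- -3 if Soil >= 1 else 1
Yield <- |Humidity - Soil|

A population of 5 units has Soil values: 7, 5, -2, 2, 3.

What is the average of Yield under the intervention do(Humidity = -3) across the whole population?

6

The intervention sets Humidity=-3 in all 5 units regardless of Soil. Recomputing Yield per unit gives 10, 8, 1, 5, 6; average 6.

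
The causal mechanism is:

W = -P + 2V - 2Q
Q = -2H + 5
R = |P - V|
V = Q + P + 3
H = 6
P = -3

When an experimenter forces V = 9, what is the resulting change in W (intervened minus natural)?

Under do(V=9), the mechanism V = Q + P + 3 is discarded; V is fixed at 9.
Q = -2H + 5  [with H=6]  = -7
W = -P + 2V - 2Q  [with P=-3, V=9, Q=-7]  = 35
Without intervention: Q = -2H + 5  [with H=6]  = -7; V = Q + P + 3  [with Q=-7, P=-3]  = -7; W = -P + 2V - 2Q  [with P=-3, V=-7, Q=-7]  = 3.
Change = 35 − 3 = 32.

32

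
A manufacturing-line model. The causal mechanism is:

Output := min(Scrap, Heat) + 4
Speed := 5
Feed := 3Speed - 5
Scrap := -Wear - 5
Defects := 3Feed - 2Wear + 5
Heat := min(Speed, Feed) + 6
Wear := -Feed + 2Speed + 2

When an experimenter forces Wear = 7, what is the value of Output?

-8

The intervention breaks the incoming arrows to Wear: Wear := -Feed + 2Speed + 2 no longer applies, and Wear = 7.
Feed = 3Speed - 5  [with Speed=5]  = 10
Heat = min(Speed, Feed) + 6  [with Speed=5, Feed=10]  = 11
Scrap = -Wear - 5  [with Wear=7]  = -12
Output = min(Scrap, Heat) + 4  [with Scrap=-12, Heat=11]  = -8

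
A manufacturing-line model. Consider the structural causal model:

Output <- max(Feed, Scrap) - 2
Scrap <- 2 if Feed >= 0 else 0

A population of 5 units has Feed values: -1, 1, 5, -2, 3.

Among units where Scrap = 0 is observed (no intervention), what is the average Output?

Observing Scrap=0 restricts to units where Scrap's equation naturally yields 0: Feed ∈ {-1, -2}. In that subpopulation Output = -2, -2, mean -2.

-2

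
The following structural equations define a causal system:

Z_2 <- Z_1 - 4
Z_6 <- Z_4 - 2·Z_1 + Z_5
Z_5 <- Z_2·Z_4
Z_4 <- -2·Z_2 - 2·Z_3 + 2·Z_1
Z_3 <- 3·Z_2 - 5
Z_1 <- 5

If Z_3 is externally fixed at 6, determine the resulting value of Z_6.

-18

The intervention breaks the incoming arrows to Z_3: Z_3 <- 3·Z_2 - 5 no longer applies, and Z_3 = 6.
Z_2 = Z_1 - 4  [with Z_1=5]  = 1
Z_4 = -2·Z_2 - 2·Z_3 + 2·Z_1  [with Z_2=1, Z_3=6, Z_1=5]  = -4
Z_5 = Z_2·Z_4  [with Z_2=1, Z_4=-4]  = -4
Z_6 = Z_4 - 2·Z_1 + Z_5  [with Z_4=-4, Z_1=5, Z_5=-4]  = -18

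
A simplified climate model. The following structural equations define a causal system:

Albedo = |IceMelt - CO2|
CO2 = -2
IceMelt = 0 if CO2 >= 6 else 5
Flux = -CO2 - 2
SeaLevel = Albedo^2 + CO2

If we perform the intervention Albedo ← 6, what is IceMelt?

Under do(Albedo=6), the mechanism Albedo = |IceMelt - CO2| is discarded; Albedo is fixed at 6.
Since IceMelt is not a descendant of the intervened variable, it is unaffected.
IceMelt = 0 if CO2 >= 6 else 5  [with CO2=-2]  = 5

5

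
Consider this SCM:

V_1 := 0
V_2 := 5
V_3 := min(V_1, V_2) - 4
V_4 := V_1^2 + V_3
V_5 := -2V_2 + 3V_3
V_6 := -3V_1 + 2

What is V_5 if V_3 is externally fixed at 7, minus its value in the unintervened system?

do(V_3=7) replaces the equation V_3 := min(V_1, V_2) - 4 with the constant V_3 = 7.
V_5 = -2V_2 + 3V_3  [with V_2=5, V_3=7]  = 11
Without intervention: V_3 = min(V_1, V_2) - 4  [with V_1=0, V_2=5]  = -4; V_5 = -2V_2 + 3V_3  [with V_2=5, V_3=-4]  = -22.
Change = 11 − (-22) = 33.

33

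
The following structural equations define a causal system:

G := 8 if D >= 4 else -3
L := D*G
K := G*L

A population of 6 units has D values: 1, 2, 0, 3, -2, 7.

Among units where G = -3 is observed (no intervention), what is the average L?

Observing G=-3 restricts to units where G's equation naturally yields -3: D ∈ {1, 2, 0, 3, -2}. In that subpopulation L = -3, -6, 0, -9, 6, mean -2.4.

-2.4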